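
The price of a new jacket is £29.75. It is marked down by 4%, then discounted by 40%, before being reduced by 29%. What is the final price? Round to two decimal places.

£12.17

4% decrease: £29.75 × 0.96 = £28.56.
Apply the 40% decrease: £28.56 × 0.6 = £17.136.
Apply the 29% decrease: £17.136 × 0.71 = £12.16656 ≈ £12.17.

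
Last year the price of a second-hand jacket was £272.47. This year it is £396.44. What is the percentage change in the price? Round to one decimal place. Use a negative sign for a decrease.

Change: £396.44 − £272.47 = £123.97.
Relative to the original: £123.97 ÷ £272.47 ≈ 45.5%.

45.5%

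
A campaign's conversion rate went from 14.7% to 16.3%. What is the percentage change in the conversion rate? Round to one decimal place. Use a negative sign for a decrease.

The change is 16.3 − 14.7 = 1.6 percentage points.
Relative to the original 14.7%, that is 1.6 ÷ 14.7 ≈ 10.9%.

10.9%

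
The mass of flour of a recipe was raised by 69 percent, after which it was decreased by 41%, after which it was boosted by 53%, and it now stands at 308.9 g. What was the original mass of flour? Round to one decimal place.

202.5 g

Undoing the 53% increase: 308.9 ÷ 1.53 ≈ 201.895425.
Undoing the 41% decrease: 201.895425 ÷ 0.59 ≈ 342.195636.
Undoing the 69% increase: 342.195636 ÷ 1.69 ≈ 202.5 g.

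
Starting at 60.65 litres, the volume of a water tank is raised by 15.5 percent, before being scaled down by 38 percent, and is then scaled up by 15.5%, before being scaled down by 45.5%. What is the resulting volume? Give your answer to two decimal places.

27.34 litres

After the 15.5% increase: 60.65 × 1.155 = 70.05075.
38% decrease: 70.05075 × 0.62 = 43.431465.
Apply the 15.5% increase: 43.431465 × 1.155 = 50.163342075.
45.5% decrease: 50.163342075 × 0.545 = 27.339021430875 ≈ 27.34.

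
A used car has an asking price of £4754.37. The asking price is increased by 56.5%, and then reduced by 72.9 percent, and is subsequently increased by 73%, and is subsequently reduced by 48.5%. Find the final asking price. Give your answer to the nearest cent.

£1796.51

Apply the 56.5% increase: £4754.37 × 1.565 = £7440.58905.
Apply the 72.9% decrease: £7440.58905 × 0.271 = £2016.39963255.
After the 73% increase: £2016.39963255 × 1.73 = £3488.3713643115.
48.5% decrease: £3488.3713643115 × 0.515 = £1796.5112526204225 ≈ £1796.51.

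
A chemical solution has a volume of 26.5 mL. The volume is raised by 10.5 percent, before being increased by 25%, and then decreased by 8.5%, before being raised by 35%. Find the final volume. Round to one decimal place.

45.2 mL

Each change multiplies by a factor: 1.105 × 1.25 × 0.915 × 1.35 = 1.7061890625.
26.5 × 1.7061890625 = 45.21401015625 ≈ 45.2.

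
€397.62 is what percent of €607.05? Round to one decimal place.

€397.62 ÷ €607.05 ≈ 65.5%.

65.5%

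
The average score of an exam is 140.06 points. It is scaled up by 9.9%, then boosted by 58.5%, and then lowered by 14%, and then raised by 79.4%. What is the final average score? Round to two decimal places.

376.41 points

9.9% increase: 140.06 × 1.099 = 153.92594.
Apply the 58.5% increase: 153.92594 × 1.585 = 243.9726149.
Apply the 14% decrease: 243.9726149 × 0.86 = 209.816448814.
After the 79.4% increase: 209.816448814 × 1.794 = 376.410709172316 ≈ 376.41.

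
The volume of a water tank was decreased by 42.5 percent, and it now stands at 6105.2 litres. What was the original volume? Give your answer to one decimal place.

10617.7 litres

The overall multiplier applied was 0.575.
So the original volume was 6105.2 ÷ 0.575 ≈ 10617.7 litres.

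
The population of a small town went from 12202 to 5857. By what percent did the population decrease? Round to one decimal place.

52.0%

Change: 5857 − 12202 = -6345.
Relative to the original: -6345 ÷ 12202 ≈ -52.0%.
So the population decreased by 52.0%.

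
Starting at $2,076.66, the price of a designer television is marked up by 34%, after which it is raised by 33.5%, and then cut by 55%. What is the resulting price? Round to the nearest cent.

Each change multiplies by a factor: 1.34 × 1.335 × 0.45 = 0.805005.
$2,076.66 × 0.805005 = $1671.7216833 ≈ $1,671.72.

$1,671.72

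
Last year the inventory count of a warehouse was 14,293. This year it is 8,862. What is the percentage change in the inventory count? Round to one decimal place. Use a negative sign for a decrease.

Change: 8,862 − 14,293 = -5,431.
Relative to the original: -5,431 ÷ 14,293 ≈ -38.0%.

-38.0%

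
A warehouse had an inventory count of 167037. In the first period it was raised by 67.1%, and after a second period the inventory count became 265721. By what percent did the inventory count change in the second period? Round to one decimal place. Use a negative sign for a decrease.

-4.8%

After the first period: 167037 × 1.671 = 279118.827.
Second-period multiplier: 265721 ÷ 279118.827 ≈ 0.952.
That is a change of -4.8%.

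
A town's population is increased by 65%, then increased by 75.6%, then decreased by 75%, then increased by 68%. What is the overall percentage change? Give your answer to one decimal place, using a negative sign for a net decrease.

21.7%

The combined multiplier is 1.65 × 1.756 × 0.25 × 1.68 = 1.216908.
That corresponds to an increase of 21.7%.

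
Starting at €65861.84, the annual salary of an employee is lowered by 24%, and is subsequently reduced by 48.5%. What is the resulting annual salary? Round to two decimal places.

€25778.32

Apply the 24% decrease: €65861.84 × 0.76 = €50054.9984.
48.5% decrease: €50054.9984 × 0.515 = €25778.324176 ≈ €25778.32.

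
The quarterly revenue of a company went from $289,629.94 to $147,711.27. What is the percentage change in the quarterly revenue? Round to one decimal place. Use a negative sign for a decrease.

-49.0%

Change: $147,711.27 − $289,629.94 = -$141,918.67.
Relative to the original: -$141,918.67 ÷ $289,629.94 ≈ -49.0%.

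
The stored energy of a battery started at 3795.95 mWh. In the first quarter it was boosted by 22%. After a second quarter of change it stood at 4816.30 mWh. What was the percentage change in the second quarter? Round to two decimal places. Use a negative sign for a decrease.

4.00%

After the first quarter: 3795.95 × 1.22 = 4631.059.
Second-quarter multiplier: 4816.30 ÷ 4631.059 ≈ 1.04.
That is a change of 4.00%.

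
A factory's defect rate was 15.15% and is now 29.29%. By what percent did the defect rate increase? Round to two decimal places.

The change is 29.29 − 15.15 = 14.14 percentage points.
Relative to the original 15.15%, that is 14.14 ÷ 15.15 ≈ 93.33%.
So the defect rate rose by 93.33%.

93.33%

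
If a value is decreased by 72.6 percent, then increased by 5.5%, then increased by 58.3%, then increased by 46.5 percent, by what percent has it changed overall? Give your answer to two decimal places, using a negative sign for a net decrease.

-32.96%

The combined multiplier is 0.274 × 1.055 × 1.583 × 1.465 = 0.67038079165.
That corresponds to a decrease of 32.96%.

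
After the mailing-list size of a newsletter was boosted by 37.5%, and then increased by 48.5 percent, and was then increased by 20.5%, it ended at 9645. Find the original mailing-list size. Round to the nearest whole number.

3920

The overall multiplier applied was 1.375 × 1.485 × 1.205 = 2.460459375.
So the original mailing-list size was 9645 ÷ 2.460459375 ≈ 3920.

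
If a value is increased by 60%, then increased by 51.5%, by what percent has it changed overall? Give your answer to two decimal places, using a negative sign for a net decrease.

142.40%

A 60% increase multiplies by 1.6.
Then a 51.5% increase: 1.6 × 1.515 = 2.424.
Overall factor 2.424, i.e. 142.40%.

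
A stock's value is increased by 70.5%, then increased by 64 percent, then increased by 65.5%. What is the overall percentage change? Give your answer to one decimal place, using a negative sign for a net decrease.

A 70.5% increase multiplies by 1.705.
Then a 64% increase: 1.705 × 1.64 = 2.7962.
Then a 65.5% increase: 2.7962 × 1.655 = 4.627711.
Overall factor 4.627711, i.e. 362.8%.

362.8%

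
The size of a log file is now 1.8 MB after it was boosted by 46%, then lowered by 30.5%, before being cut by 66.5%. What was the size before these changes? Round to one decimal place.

5.3 MB

Undoing the 66.5% decrease: 1.8 ÷ 0.335 ≈ 5.373134.
Undoing the 30.5% decrease: 5.373134 ÷ 0.695 ≈ 7.731128.
Undoing the 46% increase: 7.731128 ÷ 1.46 ≈ 5.3 MB.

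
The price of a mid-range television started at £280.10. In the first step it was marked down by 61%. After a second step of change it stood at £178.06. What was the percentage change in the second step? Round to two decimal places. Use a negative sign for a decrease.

63.00%

After the first step: £280.10 × 0.39 = £109.239.
Second-step multiplier: £178.06 ÷ £109.239 ≈ 1.630004.
That is a change of 63.00%.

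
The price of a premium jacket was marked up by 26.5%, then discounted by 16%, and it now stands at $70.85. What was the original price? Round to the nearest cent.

Undoing the 16% decrease: $70.85 ÷ 0.84 ≈ $84.345238.
Undoing the 26.5% increase: $84.345238 ÷ 1.265 ≈ $66.68.

$66.68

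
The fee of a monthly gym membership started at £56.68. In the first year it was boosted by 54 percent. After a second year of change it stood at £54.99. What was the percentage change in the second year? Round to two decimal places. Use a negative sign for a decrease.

-37.00%

After the first year: £56.68 × 1.54 = £87.2872.
Second-year multiplier: £54.99 ÷ £87.2872 ≈ 0.629989.
That is a change of -37.00%.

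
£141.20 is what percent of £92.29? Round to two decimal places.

153.00%

£141.20 ÷ £92.29 ≈ 153.00%.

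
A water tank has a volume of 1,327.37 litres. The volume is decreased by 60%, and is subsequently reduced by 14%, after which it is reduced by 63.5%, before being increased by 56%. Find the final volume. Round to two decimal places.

260.00 litres

Each change multiplies by a factor: 0.4 × 0.86 × 0.365 × 1.56 = 0.1958736.
1,327.37 × 0.1958736 = 259.996740432 ≈ 260.00.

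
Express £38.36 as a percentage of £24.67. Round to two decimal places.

155.49%

£38.36 ÷ £24.67 ≈ 155.49%.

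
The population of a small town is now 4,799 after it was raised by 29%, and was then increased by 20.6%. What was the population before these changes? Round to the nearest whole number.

3,085

Undoing the 20.6% increase: 4,799 ÷ 1.206 ≈ 3979.270315.
Undoing the 29% increase: 3979.270315 ÷ 1.29 ≈ 3,085.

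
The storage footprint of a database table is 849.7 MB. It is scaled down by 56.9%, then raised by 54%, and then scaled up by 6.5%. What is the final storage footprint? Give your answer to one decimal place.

Each change multiplies by a factor: 0.431 × 1.54 × 1.065 = 0.7068831.
849.7 × 0.7068831 = 600.63857007 ≈ 600.6.

600.6 MB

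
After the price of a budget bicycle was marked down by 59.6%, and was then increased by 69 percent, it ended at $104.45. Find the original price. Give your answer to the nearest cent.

$152.98

Undoing the 69% increase: $104.45 ÷ 1.69 ≈ $61.804734.
Undoing the 59.6% decrease: $61.804734 ÷ 0.404 ≈ $152.98.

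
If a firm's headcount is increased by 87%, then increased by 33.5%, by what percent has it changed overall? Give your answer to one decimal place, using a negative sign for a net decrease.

149.6%

An 87% increase multiplies by 1.87.
Then a 33.5% increase: 1.87 × 1.335 = 2.49645.
Overall factor 2.49645, i.e. 149.6%.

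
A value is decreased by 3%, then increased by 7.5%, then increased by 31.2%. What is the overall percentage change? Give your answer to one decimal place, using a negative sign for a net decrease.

The combined multiplier is 0.97 × 1.075 × 1.312 = 1.368088.
That corresponds to an increase of 36.8%.

36.8%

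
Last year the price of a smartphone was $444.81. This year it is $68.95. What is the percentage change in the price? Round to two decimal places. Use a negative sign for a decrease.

Change: $68.95 − $444.81 = -$375.86.
Relative to the original: -$375.86 ÷ $444.81 ≈ -84.50%.

-84.50%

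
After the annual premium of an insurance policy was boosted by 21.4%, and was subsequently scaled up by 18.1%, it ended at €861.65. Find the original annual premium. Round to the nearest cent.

Undoing the 18.1% increase: €861.65 ÷ 1.181 ≈ €729.593565.
Undoing the 21.4% increase: €729.593565 ÷ 1.214 ≈ €600.98.

€600.98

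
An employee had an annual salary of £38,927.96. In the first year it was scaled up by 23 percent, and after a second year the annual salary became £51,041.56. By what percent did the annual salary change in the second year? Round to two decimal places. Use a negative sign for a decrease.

6.60%

After the first year: £38,927.96 × 1.23 = £47881.3908.
Second-year multiplier: £51,041.56 ÷ £47881.3908 ≈ 1.066.
That is a change of 6.60%.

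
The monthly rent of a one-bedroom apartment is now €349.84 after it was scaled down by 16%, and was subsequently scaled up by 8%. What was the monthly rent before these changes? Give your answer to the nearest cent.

The overall multiplier applied was 0.84 × 1.08 = 0.9072.
So the original monthly rent was €349.84 ÷ 0.9072 ≈ €385.63.

€385.63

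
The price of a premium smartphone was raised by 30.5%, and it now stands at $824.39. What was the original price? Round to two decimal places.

The overall multiplier applied was 1.305.
So the original price was $824.39 ÷ 1.305 ≈ $631.72.

$631.72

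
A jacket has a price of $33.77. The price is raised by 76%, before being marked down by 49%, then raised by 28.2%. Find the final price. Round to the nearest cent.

Each change multiplies by a factor: 1.76 × 0.51 × 1.282 = 1.1507232.
$33.77 × 1.1507232 = $38.859922464 ≈ $38.86.

$38.86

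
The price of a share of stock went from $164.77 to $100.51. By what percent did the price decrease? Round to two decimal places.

Change: $100.51 − $164.77 = -$64.26.
Relative to the original: -$64.26 ÷ $164.77 ≈ -39.00%.
So the price decreased by 39.00%.

39.00%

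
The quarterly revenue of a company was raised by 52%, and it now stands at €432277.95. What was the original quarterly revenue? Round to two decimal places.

€284393.39

The overall multiplier applied was 1.52.
So the original quarterly revenue was €432277.95 ÷ 1.52 ≈ €284393.39.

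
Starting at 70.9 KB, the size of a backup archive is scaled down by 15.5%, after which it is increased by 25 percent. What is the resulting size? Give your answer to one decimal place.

74.9 KB

Apply the 15.5% decrease: 70.9 × 0.845 = 59.9105.
25% increase: 59.9105 × 1.25 = 74.888125 ≈ 74.9.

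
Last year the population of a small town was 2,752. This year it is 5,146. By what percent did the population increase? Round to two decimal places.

86.99%

Change: 5,146 − 2,752 = 2,394.
Relative to the original: 2,394 ÷ 2,752 ≈ 86.99%.
So the population increased by 86.99%.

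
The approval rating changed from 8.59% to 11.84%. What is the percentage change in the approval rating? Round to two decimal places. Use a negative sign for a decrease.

The change is 11.84 − 8.59 = 3.25 percentage points.
Relative to the original 8.59%, that is 3.25 ÷ 8.59 ≈ 37.83%.

37.83%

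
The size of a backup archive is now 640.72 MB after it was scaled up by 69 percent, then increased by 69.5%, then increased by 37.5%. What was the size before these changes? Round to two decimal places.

162.67 MB

The overall multiplier applied was 1.69 × 1.695 × 1.375 = 3.93875625.
So the original size was 640.72 ÷ 3.93875625 ≈ 162.67 MB.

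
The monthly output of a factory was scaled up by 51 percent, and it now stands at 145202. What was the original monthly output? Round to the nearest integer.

96160

The overall multiplier applied was 1.51.
So the original monthly output was 145202 ÷ 1.51 ≈ 96160.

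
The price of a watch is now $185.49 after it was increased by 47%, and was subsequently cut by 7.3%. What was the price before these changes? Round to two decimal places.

The overall multiplier applied was 1.47 × 0.927 = 1.36269.
So the original price was $185.49 ÷ 1.36269 ≈ $136.12.

$136.12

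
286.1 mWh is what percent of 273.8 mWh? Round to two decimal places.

104.49%

286.1 mWh ÷ 273.8 mWh ≈ 104.49%.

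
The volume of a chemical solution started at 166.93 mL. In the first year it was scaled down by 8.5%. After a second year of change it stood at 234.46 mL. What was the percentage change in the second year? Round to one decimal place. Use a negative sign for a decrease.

53.5%

After the first year: 166.93 × 0.915 = 152.74095.
Second-year multiplier: 234.46 ÷ 152.74095 ≈ 1.53502.
That is a change of 53.5%.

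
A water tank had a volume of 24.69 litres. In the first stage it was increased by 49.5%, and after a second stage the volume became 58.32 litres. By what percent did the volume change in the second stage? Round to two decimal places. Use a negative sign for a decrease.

After the first stage: 24.69 × 1.495 = 36.91155.
Second-stage multiplier: 58.32 ÷ 36.91155 ≈ 1.579993.
That is a change of 58.00%.

58.00%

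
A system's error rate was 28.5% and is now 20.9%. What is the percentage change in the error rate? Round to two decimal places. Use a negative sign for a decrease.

-26.67%

The change is 20.9 − 28.5 = -7.6 percentage points.
Relative to the original 28.5%, that is -7.6 ÷ 28.5 ≈ -26.67%.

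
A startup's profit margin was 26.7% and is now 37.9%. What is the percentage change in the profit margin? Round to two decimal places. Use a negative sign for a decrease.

41.95%

The change is 37.9 − 26.7 = 11.2 percentage points.
Relative to the original 26.7%, that is 11.2 ÷ 26.7 ≈ 41.95%.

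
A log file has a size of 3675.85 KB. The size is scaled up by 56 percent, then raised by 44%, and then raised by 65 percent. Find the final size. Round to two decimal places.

13624.76 KB

56% increase: 3675.85 × 1.56 = 5734.326.
Apply the 44% increase: 5734.326 × 1.44 = 8257.42944.
Apply the 65% increase: 8257.42944 × 1.65 = 13624.758576 ≈ 13624.76.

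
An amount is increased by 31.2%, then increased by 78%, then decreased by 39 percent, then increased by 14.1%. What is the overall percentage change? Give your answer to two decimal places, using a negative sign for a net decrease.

62.54%

A 31.2% increase multiplies by 1.312.
Then a 78% increase: 1.312 × 1.78 = 2.33536.
Then a 39% decrease: 2.33536 × 0.61 = 1.4245696.
Then a 14.1% increase: 1.4245696 × 1.141 = 1.6254339136.
Overall factor 1.6254339136, i.e. 62.54%.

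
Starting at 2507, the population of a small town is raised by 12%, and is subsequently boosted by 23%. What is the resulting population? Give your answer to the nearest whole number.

Each change multiplies by a factor: 1.12 × 1.23 = 1.3776.
2507 × 1.3776 = 3453.6432 ≈ 3454.

3454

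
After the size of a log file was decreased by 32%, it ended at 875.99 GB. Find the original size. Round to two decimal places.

1288.22 GB

The overall multiplier applied was 0.68.
So the original size was 875.99 ÷ 0.68 ≈ 1288.22 GB.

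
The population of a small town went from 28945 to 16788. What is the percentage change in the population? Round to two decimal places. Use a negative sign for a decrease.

Change: 16788 − 28945 = -12157.
Relative to the original: -12157 ÷ 28945 ≈ -42.00%.

-42.00%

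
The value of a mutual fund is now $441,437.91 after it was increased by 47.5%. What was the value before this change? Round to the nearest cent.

$299,279.94

The overall multiplier applied was 1.475.
So the original value was $441,437.91 ÷ 1.475 ≈ $299,279.94.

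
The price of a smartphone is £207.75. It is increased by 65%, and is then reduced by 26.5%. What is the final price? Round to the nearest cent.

£251.95

Each change multiplies by a factor: 1.65 × 0.735 = 1.21275.
£207.75 × 1.21275 = £251.9488125 ≈ £251.95.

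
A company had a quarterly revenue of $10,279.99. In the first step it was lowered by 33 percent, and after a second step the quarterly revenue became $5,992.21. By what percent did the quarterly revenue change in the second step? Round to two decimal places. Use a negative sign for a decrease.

After the first step: $10,279.99 × 0.67 = $6887.5933.
Second-step multiplier: $5,992.21 ÷ $6887.5933 ≈ 0.870001.
That is a change of -13.00%.

-13.00%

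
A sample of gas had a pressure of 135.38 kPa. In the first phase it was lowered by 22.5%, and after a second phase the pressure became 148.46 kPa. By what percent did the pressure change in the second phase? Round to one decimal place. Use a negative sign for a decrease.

After the first phase: 135.38 × 0.775 = 104.9195.
Second-phase multiplier: 148.46 ÷ 104.9195 ≈ 1.41499.
That is a change of 41.5%.

41.5%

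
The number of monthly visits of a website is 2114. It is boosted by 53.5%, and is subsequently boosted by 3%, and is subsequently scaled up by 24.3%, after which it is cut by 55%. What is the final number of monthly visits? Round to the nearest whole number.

53.5% increase: 2114 × 1.535 = 3244.99.
3% increase: 3244.99 × 1.03 = 3342.3397.
Apply the 24.3% increase: 3342.3397 × 1.243 = 4154.5282471.
After the 55% decrease: 4154.5282471 × 0.45 = 1869.537711195 ≈ 1870.

1870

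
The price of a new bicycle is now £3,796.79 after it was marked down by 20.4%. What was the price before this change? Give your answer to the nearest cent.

£4,769.84

The overall multiplier applied was 0.796.
So the original price was £3,796.79 ÷ 0.796 ≈ £4,769.84.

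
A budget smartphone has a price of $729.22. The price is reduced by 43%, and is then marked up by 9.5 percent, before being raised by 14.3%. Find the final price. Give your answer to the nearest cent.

$520.23

After the 43% decrease: $729.22 × 0.57 = $415.6554.
9.5% increase: $415.6554 × 1.095 = $455.142663.
Apply the 14.3% increase: $455.142663 × 1.143 = $520.228063809 ≈ $520.23.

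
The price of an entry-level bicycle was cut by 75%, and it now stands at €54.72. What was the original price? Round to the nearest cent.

€218.88

The overall multiplier applied was 0.25.
So the original price was €54.72 ÷ 0.25 = €218.88.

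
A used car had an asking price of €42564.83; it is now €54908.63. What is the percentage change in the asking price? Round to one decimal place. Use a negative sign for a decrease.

Change: €54908.63 − €42564.83 = €12343.80.
Relative to the original: €12343.80 ÷ €42564.83 ≈ 29.0%.

29.0%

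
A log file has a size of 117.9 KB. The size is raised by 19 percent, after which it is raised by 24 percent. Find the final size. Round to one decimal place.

174.0 KB

Each change multiplies by a factor: 1.19 × 1.24 = 1.4756.
117.9 × 1.4756 = 173.97324 ≈ 174.0.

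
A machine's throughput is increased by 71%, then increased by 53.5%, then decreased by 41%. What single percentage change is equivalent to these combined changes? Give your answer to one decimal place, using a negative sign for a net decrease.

A 71% increase multiplies by 1.71.
Then a 53.5% increase: 1.71 × 1.535 = 2.62485.
Then a 41% decrease: 2.62485 × 0.59 = 1.5486615.
Overall factor 1.5486615, i.e. 54.9%.

54.9%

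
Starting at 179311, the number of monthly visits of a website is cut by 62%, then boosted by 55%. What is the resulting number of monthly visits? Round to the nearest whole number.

Each change multiplies by a factor: 0.38 × 1.55 = 0.589.
179311 × 0.589 = 105614.179 ≈ 105614.

105614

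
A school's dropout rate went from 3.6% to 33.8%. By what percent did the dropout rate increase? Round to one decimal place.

838.9%

The change is 33.8 − 3.6 = 30.2 percentage points.
Relative to the original 3.6%, that is 30.2 ÷ 3.6 ≈ 838.9%.
So the dropout rate rose by 838.9%.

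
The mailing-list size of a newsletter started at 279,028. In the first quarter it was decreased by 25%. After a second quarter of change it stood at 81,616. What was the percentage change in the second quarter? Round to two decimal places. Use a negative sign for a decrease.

After the first quarter: 279,028 × 0.75 = 209271.
Second-quarter multiplier: 81,616 ÷ 209271 ≈ 0.390001.
That is a change of -61.00%.

-61.00%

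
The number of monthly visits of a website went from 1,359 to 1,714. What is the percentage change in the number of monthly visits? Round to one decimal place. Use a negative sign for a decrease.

26.1%

Change: 1,714 − 1,359 = 355.
Relative to the original: 355 ÷ 1,359 ≈ 26.1%.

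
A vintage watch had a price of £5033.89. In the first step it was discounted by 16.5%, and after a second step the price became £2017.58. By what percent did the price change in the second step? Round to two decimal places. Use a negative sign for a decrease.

-52.00%

After the first step: £5033.89 × 0.835 = £4203.29815.
Second-step multiplier: £2017.58 ÷ £4203.29815 ≈ 0.479999.
That is a change of -52.00%.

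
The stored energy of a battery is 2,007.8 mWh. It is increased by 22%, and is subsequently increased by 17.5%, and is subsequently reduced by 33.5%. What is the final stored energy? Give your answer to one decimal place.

1,914.0 mWh

Apply the 22% increase: 2,007.8 × 1.22 = 2449.516.
Apply the 17.5% increase: 2449.516 × 1.175 = 2878.1813.
After the 33.5% decrease: 2878.1813 × 0.665 = 1913.9905645 ≈ 1,914.0.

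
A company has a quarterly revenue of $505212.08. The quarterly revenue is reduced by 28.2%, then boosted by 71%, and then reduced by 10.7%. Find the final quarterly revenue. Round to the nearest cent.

$553918.33

28.2% decrease: $505212.08 × 0.718 = $362742.27344.
After the 71% increase: $362742.27344 × 1.71 = $620289.2875824.
Apply the 10.7% decrease: $620289.2875824 × 0.893 = $553918.3338110832 ≈ $553918.33.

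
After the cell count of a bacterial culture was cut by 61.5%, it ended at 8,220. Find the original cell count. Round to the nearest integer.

21,351

The overall multiplier applied was 0.385.
So the original cell count was 8,220 ÷ 0.385 ≈ 21,351.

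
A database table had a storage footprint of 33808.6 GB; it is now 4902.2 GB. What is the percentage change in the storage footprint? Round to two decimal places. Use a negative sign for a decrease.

Change: 4902.2 − 33808.6 = -28906.4.
Relative to the original: -28906.4 ÷ 33808.6 ≈ -85.50%.

-85.50%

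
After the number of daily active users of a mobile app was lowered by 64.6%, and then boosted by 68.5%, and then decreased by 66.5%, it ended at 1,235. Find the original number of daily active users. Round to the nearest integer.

Undoing the 66.5% decrease: 1,235 ÷ 0.335 ≈ 3686.567164.
Undoing the 68.5% increase: 3686.567164 ÷ 1.685 ≈ 2187.873688.
Undoing the 64.6% decrease: 2187.873688 ÷ 0.354 ≈ 6,180.

6,180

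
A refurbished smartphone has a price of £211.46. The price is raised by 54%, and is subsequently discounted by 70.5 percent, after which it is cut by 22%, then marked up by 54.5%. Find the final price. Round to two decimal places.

£115.77

Each change multiplies by a factor: 1.54 × 0.295 × 0.78 × 1.545 = 0.54747693.
£211.46 × 0.54747693 = £115.7694716178 ≈ £115.77.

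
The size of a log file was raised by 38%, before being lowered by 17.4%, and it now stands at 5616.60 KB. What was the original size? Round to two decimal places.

4927.36 KB

The overall multiplier applied was 1.38 × 0.826 = 1.13988.
So the original size was 5616.60 ÷ 1.13988 ≈ 4927.36 KB.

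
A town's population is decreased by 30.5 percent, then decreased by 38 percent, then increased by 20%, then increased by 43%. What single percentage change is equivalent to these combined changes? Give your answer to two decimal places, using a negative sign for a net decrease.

-26.06%

The combined multiplier is 0.695 × 0.62 × 1.2 × 1.43 = 0.7394244.
That corresponds to a decrease of 26.06%.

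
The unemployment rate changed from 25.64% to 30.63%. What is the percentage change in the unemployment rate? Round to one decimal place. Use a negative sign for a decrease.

The change is 30.63 − 25.64 = 4.99 percentage points.
Relative to the original 25.64%, that is 4.99 ÷ 25.64 ≈ 19.5%.

19.5%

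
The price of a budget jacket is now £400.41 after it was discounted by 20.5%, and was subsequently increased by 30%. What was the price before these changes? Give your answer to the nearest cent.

Undoing the 30% increase: £400.41 ÷ 1.3 ≈ £308.007692.
Undoing the 20.5% decrease: £308.007692 ÷ 0.795 ≈ £387.43.

£387.43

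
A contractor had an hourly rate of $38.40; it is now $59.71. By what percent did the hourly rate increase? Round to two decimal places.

Change: $59.71 − $38.40 = $21.31.
Relative to the original: $21.31 ÷ $38.40 ≈ 55.49%.
So the hourly rate increased by 55.49%.

55.49%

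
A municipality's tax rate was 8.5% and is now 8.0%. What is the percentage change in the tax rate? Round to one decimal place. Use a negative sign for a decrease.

-5.9%

The change is 8.0 − 8.5 = -0.5 percentage points.
Relative to the original 8.5%, that is -0.5 ÷ 8.5 ≈ -5.9%.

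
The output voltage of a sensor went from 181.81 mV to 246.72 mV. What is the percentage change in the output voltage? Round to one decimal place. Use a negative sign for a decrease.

Change: 246.72 − 181.81 = 64.91.
Relative to the original: 64.91 ÷ 181.81 ≈ 35.7%.

35.7%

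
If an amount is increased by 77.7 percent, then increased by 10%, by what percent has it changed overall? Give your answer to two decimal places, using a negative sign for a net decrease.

95.47%

The combined multiplier is 1.777 × 1.1 = 1.9547.
That corresponds to an increase of 95.47%.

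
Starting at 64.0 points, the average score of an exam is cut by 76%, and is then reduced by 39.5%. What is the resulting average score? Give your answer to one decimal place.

9.3 points

Apply the 76% decrease: 64.0 × 0.24 = 15.36.
After the 39.5% decrease: 15.36 × 0.605 = 9.2928 ≈ 9.3.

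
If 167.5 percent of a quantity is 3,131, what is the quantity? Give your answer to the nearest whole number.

3,131 ÷ 1.675 ≈ 1,869.

1,869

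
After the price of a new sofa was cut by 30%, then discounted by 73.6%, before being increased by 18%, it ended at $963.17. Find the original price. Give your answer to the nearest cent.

$4416.91

The overall multiplier applied was 0.7 × 0.264 × 1.18 = 0.218064.
So the original price was $963.17 ÷ 0.218064 ≈ $4416.91.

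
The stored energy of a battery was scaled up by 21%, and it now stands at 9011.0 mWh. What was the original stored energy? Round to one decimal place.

7447.1 mWh

The overall multiplier applied was 1.21.
So the original stored energy was 9011.0 ÷ 1.21 ≈ 7447.1 mWh.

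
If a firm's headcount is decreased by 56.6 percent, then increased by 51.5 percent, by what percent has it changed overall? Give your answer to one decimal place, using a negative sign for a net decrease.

-34.2%

The combined multiplier is 0.434 × 1.515 = 0.65751.
That corresponds to a decrease of 34.2%.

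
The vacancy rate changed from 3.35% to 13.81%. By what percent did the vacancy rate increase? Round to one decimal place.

The change is 13.81 − 3.35 = 10.46 percentage points.
Relative to the original 3.35%, that is 10.46 ÷ 3.35 ≈ 312.2%.
So the vacancy rate rose by 312.2%.

312.2%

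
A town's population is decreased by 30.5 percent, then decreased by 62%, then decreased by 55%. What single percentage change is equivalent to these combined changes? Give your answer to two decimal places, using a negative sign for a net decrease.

-88.12%

The combined multiplier is 0.695 × 0.38 × 0.45 = 0.118845.
That corresponds to a decrease of 88.12%.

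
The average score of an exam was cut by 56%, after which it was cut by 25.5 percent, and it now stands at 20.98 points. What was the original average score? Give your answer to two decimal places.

Undoing the 25.5% decrease: 20.98 ÷ 0.745 ≈ 28.161074.
Undoing the 56% decrease: 28.161074 ÷ 0.44 ≈ 64.00 points.

64.00 points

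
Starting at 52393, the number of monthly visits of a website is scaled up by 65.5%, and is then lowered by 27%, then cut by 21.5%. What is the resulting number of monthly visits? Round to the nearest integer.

49689

After the 65.5% increase: 52393 × 1.655 = 86710.415.
After the 27% decrease: 86710.415 × 0.73 = 63298.60295.
21.5% decrease: 63298.60295 × 0.785 = 49689.40331575 ≈ 49689.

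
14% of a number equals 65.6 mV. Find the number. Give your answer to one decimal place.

468.6 mV

65.6 mV ÷ 0.14 ≈ 468.6 mV.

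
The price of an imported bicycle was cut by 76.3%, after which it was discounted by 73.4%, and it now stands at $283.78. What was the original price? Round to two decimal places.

Undoing the 73.4% decrease: $283.78 ÷ 0.266 ≈ $1066.842105.
Undoing the 76.3% decrease: $1066.842105 ÷ 0.237 ≈ $4501.44.

$4501.44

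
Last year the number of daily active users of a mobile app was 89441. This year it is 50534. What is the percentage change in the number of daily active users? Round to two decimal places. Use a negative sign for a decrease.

-43.50%

Change: 50534 − 89441 = -38907.
Relative to the original: -38907 ÷ 89441 ≈ -43.50%.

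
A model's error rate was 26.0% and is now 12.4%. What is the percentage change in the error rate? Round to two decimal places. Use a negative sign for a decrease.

-52.31%

The change is 12.4 − 26.0 = -13.6 percentage points.
Relative to the original 26.0%, that is -13.6 ÷ 26.0 ≈ -52.31%.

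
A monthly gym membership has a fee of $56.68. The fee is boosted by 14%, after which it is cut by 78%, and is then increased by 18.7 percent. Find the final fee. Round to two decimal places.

After the 14% increase: $56.68 × 1.14 = $64.6152.
Apply the 78% decrease: $64.6152 × 0.22 = $14.215344.
After the 18.7% increase: $14.215344 × 1.187 = $16.873613328 ≈ $16.87.

$16.87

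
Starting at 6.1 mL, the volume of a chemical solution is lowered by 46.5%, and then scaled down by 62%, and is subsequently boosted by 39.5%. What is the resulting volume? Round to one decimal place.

1.7 mL

Each change multiplies by a factor: 0.535 × 0.38 × 1.395 = 0.2836035.
6.1 × 0.2836035 = 1.72998135 ≈ 1.7.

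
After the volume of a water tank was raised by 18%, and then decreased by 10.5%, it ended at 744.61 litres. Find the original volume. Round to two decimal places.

705.06 litres

The overall multiplier applied was 1.18 × 0.895 = 1.0561.
So the original volume was 744.61 ÷ 1.0561 ≈ 705.06 litres.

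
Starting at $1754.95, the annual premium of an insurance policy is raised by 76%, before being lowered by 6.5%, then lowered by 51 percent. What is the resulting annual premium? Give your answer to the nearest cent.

$1415.09

Apply the 76% increase: $1754.95 × 1.76 = $3088.712.
After the 6.5% decrease: $3088.712 × 0.935 = $2887.94572.
51% decrease: $2887.94572 × 0.49 = $1415.0934028 ≈ $1415.09.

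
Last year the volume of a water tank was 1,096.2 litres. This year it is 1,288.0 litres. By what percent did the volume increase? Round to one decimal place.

17.5%

Change: 1,288.0 − 1,096.2 = 191.8.
Relative to the original: 191.8 ÷ 1,096.2 ≈ 17.5%.
So the volume increased by 17.5%.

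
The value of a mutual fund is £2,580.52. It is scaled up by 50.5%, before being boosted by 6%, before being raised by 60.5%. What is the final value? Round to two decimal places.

£6,607.31

After the 50.5% increase: £2,580.52 × 1.505 = £3883.6826.
After the 6% increase: £3883.6826 × 1.06 = £4116.703556.
60.5% increase: £4116.703556 × 1.605 = £6607.30920738 ≈ £6,607.31.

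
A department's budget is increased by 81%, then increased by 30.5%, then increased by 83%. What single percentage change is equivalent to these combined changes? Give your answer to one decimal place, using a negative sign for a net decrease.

The combined multiplier is 1.81 × 1.305 × 1.83 = 4.3225515.
That corresponds to an increase of 332.3%.

332.3%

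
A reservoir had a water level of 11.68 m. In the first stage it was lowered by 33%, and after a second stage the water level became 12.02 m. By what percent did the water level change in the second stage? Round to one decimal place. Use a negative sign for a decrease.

53.6%

After the first stage: 11.68 × 0.67 = 7.8256.
Second-stage multiplier: 12.02 ÷ 7.8256 ≈ 1.53598.
That is a change of 53.6%.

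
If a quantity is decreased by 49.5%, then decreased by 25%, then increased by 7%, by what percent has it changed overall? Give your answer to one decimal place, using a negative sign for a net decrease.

-59.5%

A 49.5% decrease multiplies by 0.505.
Then a 25% decrease: 0.505 × 0.75 = 0.37875.
Then a 7% increase: 0.37875 × 1.07 = 0.4052625.
Overall factor 0.4052625, i.e. -59.5%.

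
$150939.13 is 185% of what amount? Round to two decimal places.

$81588.72

$150939.13 ÷ 1.85 ≈ $81588.72.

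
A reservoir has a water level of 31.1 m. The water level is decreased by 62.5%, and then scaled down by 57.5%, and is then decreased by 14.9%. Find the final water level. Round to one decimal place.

62.5% decrease: 31.1 × 0.375 = 11.6625.
After the 57.5% decrease: 11.6625 × 0.425 = 4.9565625.
Apply the 14.9% decrease: 4.9565625 × 0.851 = 4.2180346875 ≈ 4.2.

4.2 m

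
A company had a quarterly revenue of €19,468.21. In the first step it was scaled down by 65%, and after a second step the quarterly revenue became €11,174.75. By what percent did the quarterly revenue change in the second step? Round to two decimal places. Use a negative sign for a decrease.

64.00%

After the first step: €19,468.21 × 0.35 = €6813.8735.
Second-step multiplier: €11,174.75 ÷ €6813.8735 ≈ 1.64.
That is a change of 64.00%.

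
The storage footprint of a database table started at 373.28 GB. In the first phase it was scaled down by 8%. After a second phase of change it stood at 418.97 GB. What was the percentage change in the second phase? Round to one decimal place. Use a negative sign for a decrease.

22.0%

After the first phase: 373.28 × 0.92 = 343.4176.
Second-phase multiplier: 418.97 ÷ 343.4176 ≈ 1.22.
That is a change of 22.0%.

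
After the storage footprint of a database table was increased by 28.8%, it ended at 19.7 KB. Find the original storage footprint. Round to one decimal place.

15.3 KB

The overall multiplier applied was 1.288.
So the original storage footprint was 19.7 ÷ 1.288 ≈ 15.3 KB.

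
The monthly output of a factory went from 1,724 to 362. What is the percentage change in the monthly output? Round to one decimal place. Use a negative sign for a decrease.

-79.0%

Change: 362 − 1,724 = -1,362.
Relative to the original: -1,362 ÷ 1,724 ≈ -79.0%.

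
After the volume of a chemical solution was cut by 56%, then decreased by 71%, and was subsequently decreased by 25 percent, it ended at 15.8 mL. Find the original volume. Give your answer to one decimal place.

Undoing the 25% decrease: 15.8 ÷ 0.75 ≈ 21.066667.
Undoing the 71% decrease: 21.066667 ÷ 0.29 ≈ 72.643679.
Undoing the 56% decrease: 72.643679 ÷ 0.44 ≈ 165.1 mL.

165.1 mL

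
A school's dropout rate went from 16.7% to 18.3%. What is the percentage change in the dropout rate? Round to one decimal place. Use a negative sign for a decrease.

9.6%

The change is 18.3 − 16.7 = 1.6 percentage points.
Relative to the original 16.7%, that is 1.6 ÷ 16.7 ≈ 9.6%.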